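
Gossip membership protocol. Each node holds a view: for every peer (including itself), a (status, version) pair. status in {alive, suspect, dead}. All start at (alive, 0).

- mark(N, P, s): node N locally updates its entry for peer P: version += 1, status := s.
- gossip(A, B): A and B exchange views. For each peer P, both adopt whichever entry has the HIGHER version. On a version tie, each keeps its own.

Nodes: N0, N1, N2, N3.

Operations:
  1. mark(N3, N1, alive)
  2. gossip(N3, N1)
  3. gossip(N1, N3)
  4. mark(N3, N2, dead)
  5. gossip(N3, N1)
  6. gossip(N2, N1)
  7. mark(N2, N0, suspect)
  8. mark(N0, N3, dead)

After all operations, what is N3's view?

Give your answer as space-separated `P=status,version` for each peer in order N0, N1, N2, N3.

Answer: N0=alive,0 N1=alive,1 N2=dead,1 N3=alive,0

Derivation:
Op 1: N3 marks N1=alive -> (alive,v1)
Op 2: gossip N3<->N1 -> N3.N0=(alive,v0) N3.N1=(alive,v1) N3.N2=(alive,v0) N3.N3=(alive,v0) | N1.N0=(alive,v0) N1.N1=(alive,v1) N1.N2=(alive,v0) N1.N3=(alive,v0)
Op 3: gossip N1<->N3 -> N1.N0=(alive,v0) N1.N1=(alive,v1) N1.N2=(alive,v0) N1.N3=(alive,v0) | N3.N0=(alive,v0) N3.N1=(alive,v1) N3.N2=(alive,v0) N3.N3=(alive,v0)
Op 4: N3 marks N2=dead -> (dead,v1)
Op 5: gossip N3<->N1 -> N3.N0=(alive,v0) N3.N1=(alive,v1) N3.N2=(dead,v1) N3.N3=(alive,v0) | N1.N0=(alive,v0) N1.N1=(alive,v1) N1.N2=(dead,v1) N1.N3=(alive,v0)
Op 6: gossip N2<->N1 -> N2.N0=(alive,v0) N2.N1=(alive,v1) N2.N2=(dead,v1) N2.N3=(alive,v0) | N1.N0=(alive,v0) N1.N1=(alive,v1) N1.N2=(dead,v1) N1.N3=(alive,v0)
Op 7: N2 marks N0=suspect -> (suspect,v1)
Op 8: N0 marks N3=dead -> (dead,v1)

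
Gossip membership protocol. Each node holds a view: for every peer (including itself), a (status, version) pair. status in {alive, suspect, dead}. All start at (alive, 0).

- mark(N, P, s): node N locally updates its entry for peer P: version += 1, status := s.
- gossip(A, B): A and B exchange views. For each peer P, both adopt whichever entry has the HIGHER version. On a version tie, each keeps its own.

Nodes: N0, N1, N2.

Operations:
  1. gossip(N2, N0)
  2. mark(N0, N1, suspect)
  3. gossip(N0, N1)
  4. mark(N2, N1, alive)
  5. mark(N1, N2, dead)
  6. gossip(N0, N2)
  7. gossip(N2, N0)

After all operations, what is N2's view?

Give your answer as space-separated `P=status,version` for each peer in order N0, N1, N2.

Answer: N0=alive,0 N1=alive,1 N2=alive,0

Derivation:
Op 1: gossip N2<->N0 -> N2.N0=(alive,v0) N2.N1=(alive,v0) N2.N2=(alive,v0) | N0.N0=(alive,v0) N0.N1=(alive,v0) N0.N2=(alive,v0)
Op 2: N0 marks N1=suspect -> (suspect,v1)
Op 3: gossip N0<->N1 -> N0.N0=(alive,v0) N0.N1=(suspect,v1) N0.N2=(alive,v0) | N1.N0=(alive,v0) N1.N1=(suspect,v1) N1.N2=(alive,v0)
Op 4: N2 marks N1=alive -> (alive,v1)
Op 5: N1 marks N2=dead -> (dead,v1)
Op 6: gossip N0<->N2 -> N0.N0=(alive,v0) N0.N1=(suspect,v1) N0.N2=(alive,v0) | N2.N0=(alive,v0) N2.N1=(alive,v1) N2.N2=(alive,v0)
Op 7: gossip N2<->N0 -> N2.N0=(alive,v0) N2.N1=(alive,v1) N2.N2=(alive,v0) | N0.N0=(alive,v0) N0.N1=(suspect,v1) N0.N2=(alive,v0)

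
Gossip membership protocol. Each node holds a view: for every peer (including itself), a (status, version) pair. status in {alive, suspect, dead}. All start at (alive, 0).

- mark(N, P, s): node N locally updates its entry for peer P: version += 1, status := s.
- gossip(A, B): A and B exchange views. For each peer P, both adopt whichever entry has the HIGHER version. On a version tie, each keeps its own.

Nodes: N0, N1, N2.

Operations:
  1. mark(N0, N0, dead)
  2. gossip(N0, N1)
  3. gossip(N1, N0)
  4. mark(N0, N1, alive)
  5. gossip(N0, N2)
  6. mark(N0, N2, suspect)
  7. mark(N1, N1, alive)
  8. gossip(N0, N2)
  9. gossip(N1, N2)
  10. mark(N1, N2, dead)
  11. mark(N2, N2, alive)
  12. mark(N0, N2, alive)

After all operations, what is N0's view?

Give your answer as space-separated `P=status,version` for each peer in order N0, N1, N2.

Answer: N0=dead,1 N1=alive,1 N2=alive,2

Derivation:
Op 1: N0 marks N0=dead -> (dead,v1)
Op 2: gossip N0<->N1 -> N0.N0=(dead,v1) N0.N1=(alive,v0) N0.N2=(alive,v0) | N1.N0=(dead,v1) N1.N1=(alive,v0) N1.N2=(alive,v0)
Op 3: gossip N1<->N0 -> N1.N0=(dead,v1) N1.N1=(alive,v0) N1.N2=(alive,v0) | N0.N0=(dead,v1) N0.N1=(alive,v0) N0.N2=(alive,v0)
Op 4: N0 marks N1=alive -> (alive,v1)
Op 5: gossip N0<->N2 -> N0.N0=(dead,v1) N0.N1=(alive,v1) N0.N2=(alive,v0) | N2.N0=(dead,v1) N2.N1=(alive,v1) N2.N2=(alive,v0)
Op 6: N0 marks N2=suspect -> (suspect,v1)
Op 7: N1 marks N1=alive -> (alive,v1)
Op 8: gossip N0<->N2 -> N0.N0=(dead,v1) N0.N1=(alive,v1) N0.N2=(suspect,v1) | N2.N0=(dead,v1) N2.N1=(alive,v1) N2.N2=(suspect,v1)
Op 9: gossip N1<->N2 -> N1.N0=(dead,v1) N1.N1=(alive,v1) N1.N2=(suspect,v1) | N2.N0=(dead,v1) N2.N1=(alive,v1) N2.N2=(suspect,v1)
Op 10: N1 marks N2=dead -> (dead,v2)
Op 11: N2 marks N2=alive -> (alive,v2)
Op 12: N0 marks N2=alive -> (alive,v2)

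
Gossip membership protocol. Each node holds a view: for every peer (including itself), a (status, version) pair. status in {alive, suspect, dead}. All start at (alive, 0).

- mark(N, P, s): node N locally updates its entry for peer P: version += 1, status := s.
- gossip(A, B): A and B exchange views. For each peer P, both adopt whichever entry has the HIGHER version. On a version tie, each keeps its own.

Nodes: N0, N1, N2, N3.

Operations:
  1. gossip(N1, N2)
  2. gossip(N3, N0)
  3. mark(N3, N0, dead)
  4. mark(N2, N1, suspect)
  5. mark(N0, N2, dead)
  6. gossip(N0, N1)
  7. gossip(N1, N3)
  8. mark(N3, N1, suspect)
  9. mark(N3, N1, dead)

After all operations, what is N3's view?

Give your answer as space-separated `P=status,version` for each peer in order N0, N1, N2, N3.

Op 1: gossip N1<->N2 -> N1.N0=(alive,v0) N1.N1=(alive,v0) N1.N2=(alive,v0) N1.N3=(alive,v0) | N2.N0=(alive,v0) N2.N1=(alive,v0) N2.N2=(alive,v0) N2.N3=(alive,v0)
Op 2: gossip N3<->N0 -> N3.N0=(alive,v0) N3.N1=(alive,v0) N3.N2=(alive,v0) N3.N3=(alive,v0) | N0.N0=(alive,v0) N0.N1=(alive,v0) N0.N2=(alive,v0) N0.N3=(alive,v0)
Op 3: N3 marks N0=dead -> (dead,v1)
Op 4: N2 marks N1=suspect -> (suspect,v1)
Op 5: N0 marks N2=dead -> (dead,v1)
Op 6: gossip N0<->N1 -> N0.N0=(alive,v0) N0.N1=(alive,v0) N0.N2=(dead,v1) N0.N3=(alive,v0) | N1.N0=(alive,v0) N1.N1=(alive,v0) N1.N2=(dead,v1) N1.N3=(alive,v0)
Op 7: gossip N1<->N3 -> N1.N0=(dead,v1) N1.N1=(alive,v0) N1.N2=(dead,v1) N1.N3=(alive,v0) | N3.N0=(dead,v1) N3.N1=(alive,v0) N3.N2=(dead,v1) N3.N3=(alive,v0)
Op 8: N3 marks N1=suspect -> (suspect,v1)
Op 9: N3 marks N1=dead -> (dead,v2)

Answer: N0=dead,1 N1=dead,2 N2=dead,1 N3=alive,0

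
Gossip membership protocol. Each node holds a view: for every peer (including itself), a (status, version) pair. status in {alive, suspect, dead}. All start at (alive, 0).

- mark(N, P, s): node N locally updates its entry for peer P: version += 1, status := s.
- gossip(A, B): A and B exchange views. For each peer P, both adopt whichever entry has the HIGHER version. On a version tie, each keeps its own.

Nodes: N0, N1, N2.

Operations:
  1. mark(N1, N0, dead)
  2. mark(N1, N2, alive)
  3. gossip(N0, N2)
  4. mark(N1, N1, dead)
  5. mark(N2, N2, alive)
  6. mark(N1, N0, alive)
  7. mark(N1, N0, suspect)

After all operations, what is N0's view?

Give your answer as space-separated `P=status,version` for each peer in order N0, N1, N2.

Answer: N0=alive,0 N1=alive,0 N2=alive,0

Derivation:
Op 1: N1 marks N0=dead -> (dead,v1)
Op 2: N1 marks N2=alive -> (alive,v1)
Op 3: gossip N0<->N2 -> N0.N0=(alive,v0) N0.N1=(alive,v0) N0.N2=(alive,v0) | N2.N0=(alive,v0) N2.N1=(alive,v0) N2.N2=(alive,v0)
Op 4: N1 marks N1=dead -> (dead,v1)
Op 5: N2 marks N2=alive -> (alive,v1)
Op 6: N1 marks N0=alive -> (alive,v2)
Op 7: N1 marks N0=suspect -> (suspect,v3)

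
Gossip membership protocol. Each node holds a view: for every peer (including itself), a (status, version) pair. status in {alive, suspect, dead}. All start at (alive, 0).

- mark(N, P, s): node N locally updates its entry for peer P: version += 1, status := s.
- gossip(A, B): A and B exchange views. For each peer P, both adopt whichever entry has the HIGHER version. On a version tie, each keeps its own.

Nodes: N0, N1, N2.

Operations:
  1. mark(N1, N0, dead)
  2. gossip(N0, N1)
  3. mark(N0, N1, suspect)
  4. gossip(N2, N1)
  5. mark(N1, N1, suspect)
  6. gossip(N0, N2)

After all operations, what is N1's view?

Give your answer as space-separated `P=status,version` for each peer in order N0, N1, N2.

Op 1: N1 marks N0=dead -> (dead,v1)
Op 2: gossip N0<->N1 -> N0.N0=(dead,v1) N0.N1=(alive,v0) N0.N2=(alive,v0) | N1.N0=(dead,v1) N1.N1=(alive,v0) N1.N2=(alive,v0)
Op 3: N0 marks N1=suspect -> (suspect,v1)
Op 4: gossip N2<->N1 -> N2.N0=(dead,v1) N2.N1=(alive,v0) N2.N2=(alive,v0) | N1.N0=(dead,v1) N1.N1=(alive,v0) N1.N2=(alive,v0)
Op 5: N1 marks N1=suspect -> (suspect,v1)
Op 6: gossip N0<->N2 -> N0.N0=(dead,v1) N0.N1=(suspect,v1) N0.N2=(alive,v0) | N2.N0=(dead,v1) N2.N1=(suspect,v1) N2.N2=(alive,v0)

Answer: N0=dead,1 N1=suspect,1 N2=alive,0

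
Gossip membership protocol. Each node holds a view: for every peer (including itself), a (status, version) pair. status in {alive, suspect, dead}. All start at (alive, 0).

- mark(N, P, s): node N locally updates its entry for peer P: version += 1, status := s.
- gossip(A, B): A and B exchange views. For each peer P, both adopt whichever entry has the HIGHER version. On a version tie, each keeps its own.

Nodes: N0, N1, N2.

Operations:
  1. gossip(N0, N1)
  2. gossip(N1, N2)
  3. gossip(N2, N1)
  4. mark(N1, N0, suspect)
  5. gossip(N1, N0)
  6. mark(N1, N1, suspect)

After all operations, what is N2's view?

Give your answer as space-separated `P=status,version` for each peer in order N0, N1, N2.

Answer: N0=alive,0 N1=alive,0 N2=alive,0

Derivation:
Op 1: gossip N0<->N1 -> N0.N0=(alive,v0) N0.N1=(alive,v0) N0.N2=(alive,v0) | N1.N0=(alive,v0) N1.N1=(alive,v0) N1.N2=(alive,v0)
Op 2: gossip N1<->N2 -> N1.N0=(alive,v0) N1.N1=(alive,v0) N1.N2=(alive,v0) | N2.N0=(alive,v0) N2.N1=(alive,v0) N2.N2=(alive,v0)
Op 3: gossip N2<->N1 -> N2.N0=(alive,v0) N2.N1=(alive,v0) N2.N2=(alive,v0) | N1.N0=(alive,v0) N1.N1=(alive,v0) N1.N2=(alive,v0)
Op 4: N1 marks N0=suspect -> (suspect,v1)
Op 5: gossip N1<->N0 -> N1.N0=(suspect,v1) N1.N1=(alive,v0) N1.N2=(alive,v0) | N0.N0=(suspect,v1) N0.N1=(alive,v0) N0.N2=(alive,v0)
Op 6: N1 marks N1=suspect -> (suspect,v1)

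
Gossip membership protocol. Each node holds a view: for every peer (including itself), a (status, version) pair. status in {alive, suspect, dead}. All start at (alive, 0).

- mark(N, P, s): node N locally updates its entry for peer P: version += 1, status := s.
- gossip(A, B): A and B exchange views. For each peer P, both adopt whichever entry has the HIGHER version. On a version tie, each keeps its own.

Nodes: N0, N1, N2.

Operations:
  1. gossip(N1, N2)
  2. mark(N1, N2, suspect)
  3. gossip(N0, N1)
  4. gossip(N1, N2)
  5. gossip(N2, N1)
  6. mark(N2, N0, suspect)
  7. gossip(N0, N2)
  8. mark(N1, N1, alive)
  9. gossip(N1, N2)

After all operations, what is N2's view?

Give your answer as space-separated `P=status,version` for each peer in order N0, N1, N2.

Answer: N0=suspect,1 N1=alive,1 N2=suspect,1

Derivation:
Op 1: gossip N1<->N2 -> N1.N0=(alive,v0) N1.N1=(alive,v0) N1.N2=(alive,v0) | N2.N0=(alive,v0) N2.N1=(alive,v0) N2.N2=(alive,v0)
Op 2: N1 marks N2=suspect -> (suspect,v1)
Op 3: gossip N0<->N1 -> N0.N0=(alive,v0) N0.N1=(alive,v0) N0.N2=(suspect,v1) | N1.N0=(alive,v0) N1.N1=(alive,v0) N1.N2=(suspect,v1)
Op 4: gossip N1<->N2 -> N1.N0=(alive,v0) N1.N1=(alive,v0) N1.N2=(suspect,v1) | N2.N0=(alive,v0) N2.N1=(alive,v0) N2.N2=(suspect,v1)
Op 5: gossip N2<->N1 -> N2.N0=(alive,v0) N2.N1=(alive,v0) N2.N2=(suspect,v1) | N1.N0=(alive,v0) N1.N1=(alive,v0) N1.N2=(suspect,v1)
Op 6: N2 marks N0=suspect -> (suspect,v1)
Op 7: gossip N0<->N2 -> N0.N0=(suspect,v1) N0.N1=(alive,v0) N0.N2=(suspect,v1) | N2.N0=(suspect,v1) N2.N1=(alive,v0) N2.N2=(suspect,v1)
Op 8: N1 marks N1=alive -> (alive,v1)
Op 9: gossip N1<->N2 -> N1.N0=(suspect,v1) N1.N1=(alive,v1) N1.N2=(suspect,v1) | N2.N0=(suspect,v1) N2.N1=(alive,v1) N2.N2=(suspect,v1)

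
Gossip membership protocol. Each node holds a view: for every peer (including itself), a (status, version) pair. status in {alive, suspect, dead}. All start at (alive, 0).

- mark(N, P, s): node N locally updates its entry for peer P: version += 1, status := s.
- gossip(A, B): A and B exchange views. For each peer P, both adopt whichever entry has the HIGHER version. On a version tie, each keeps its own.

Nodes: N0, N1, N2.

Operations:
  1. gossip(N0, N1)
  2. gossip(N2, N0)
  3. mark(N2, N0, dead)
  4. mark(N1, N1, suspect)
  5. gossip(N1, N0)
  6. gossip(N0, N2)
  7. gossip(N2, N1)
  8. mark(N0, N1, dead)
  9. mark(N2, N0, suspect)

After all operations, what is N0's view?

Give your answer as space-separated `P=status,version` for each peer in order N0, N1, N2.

Op 1: gossip N0<->N1 -> N0.N0=(alive,v0) N0.N1=(alive,v0) N0.N2=(alive,v0) | N1.N0=(alive,v0) N1.N1=(alive,v0) N1.N2=(alive,v0)
Op 2: gossip N2<->N0 -> N2.N0=(alive,v0) N2.N1=(alive,v0) N2.N2=(alive,v0) | N0.N0=(alive,v0) N0.N1=(alive,v0) N0.N2=(alive,v0)
Op 3: N2 marks N0=dead -> (dead,v1)
Op 4: N1 marks N1=suspect -> (suspect,v1)
Op 5: gossip N1<->N0 -> N1.N0=(alive,v0) N1.N1=(suspect,v1) N1.N2=(alive,v0) | N0.N0=(alive,v0) N0.N1=(suspect,v1) N0.N2=(alive,v0)
Op 6: gossip N0<->N2 -> N0.N0=(dead,v1) N0.N1=(suspect,v1) N0.N2=(alive,v0) | N2.N0=(dead,v1) N2.N1=(suspect,v1) N2.N2=(alive,v0)
Op 7: gossip N2<->N1 -> N2.N0=(dead,v1) N2.N1=(suspect,v1) N2.N2=(alive,v0) | N1.N0=(dead,v1) N1.N1=(suspect,v1) N1.N2=(alive,v0)
Op 8: N0 marks N1=dead -> (dead,v2)
Op 9: N2 marks N0=suspect -> (suspect,v2)

Answer: N0=dead,1 N1=dead,2 N2=alive,0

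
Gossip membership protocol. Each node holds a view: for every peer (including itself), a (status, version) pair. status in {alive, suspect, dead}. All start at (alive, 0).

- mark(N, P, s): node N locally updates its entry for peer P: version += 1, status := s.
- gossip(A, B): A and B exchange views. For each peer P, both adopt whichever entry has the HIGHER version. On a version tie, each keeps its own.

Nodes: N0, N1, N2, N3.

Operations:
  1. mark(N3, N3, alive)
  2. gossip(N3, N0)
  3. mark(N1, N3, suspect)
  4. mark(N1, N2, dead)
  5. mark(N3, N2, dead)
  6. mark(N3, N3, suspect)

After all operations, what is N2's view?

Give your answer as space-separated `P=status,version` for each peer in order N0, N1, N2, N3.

Answer: N0=alive,0 N1=alive,0 N2=alive,0 N3=alive,0

Derivation:
Op 1: N3 marks N3=alive -> (alive,v1)
Op 2: gossip N3<->N0 -> N3.N0=(alive,v0) N3.N1=(alive,v0) N3.N2=(alive,v0) N3.N3=(alive,v1) | N0.N0=(alive,v0) N0.N1=(alive,v0) N0.N2=(alive,v0) N0.N3=(alive,v1)
Op 3: N1 marks N3=suspect -> (suspect,v1)
Op 4: N1 marks N2=dead -> (dead,v1)
Op 5: N3 marks N2=dead -> (dead,v1)
Op 6: N3 marks N3=suspect -> (suspect,v2)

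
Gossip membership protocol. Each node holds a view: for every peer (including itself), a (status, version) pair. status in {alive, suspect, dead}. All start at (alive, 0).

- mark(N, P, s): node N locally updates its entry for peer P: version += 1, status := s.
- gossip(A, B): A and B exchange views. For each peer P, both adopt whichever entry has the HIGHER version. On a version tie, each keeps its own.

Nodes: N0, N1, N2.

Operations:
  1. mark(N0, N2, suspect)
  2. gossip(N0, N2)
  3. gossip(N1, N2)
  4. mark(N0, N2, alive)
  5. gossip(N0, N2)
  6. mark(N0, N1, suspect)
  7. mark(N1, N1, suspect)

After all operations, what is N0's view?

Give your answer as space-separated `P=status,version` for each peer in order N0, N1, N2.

Op 1: N0 marks N2=suspect -> (suspect,v1)
Op 2: gossip N0<->N2 -> N0.N0=(alive,v0) N0.N1=(alive,v0) N0.N2=(suspect,v1) | N2.N0=(alive,v0) N2.N1=(alive,v0) N2.N2=(suspect,v1)
Op 3: gossip N1<->N2 -> N1.N0=(alive,v0) N1.N1=(alive,v0) N1.N2=(suspect,v1) | N2.N0=(alive,v0) N2.N1=(alive,v0) N2.N2=(suspect,v1)
Op 4: N0 marks N2=alive -> (alive,v2)
Op 5: gossip N0<->N2 -> N0.N0=(alive,v0) N0.N1=(alive,v0) N0.N2=(alive,v2) | N2.N0=(alive,v0) N2.N1=(alive,v0) N2.N2=(alive,v2)
Op 6: N0 marks N1=suspect -> (suspect,v1)
Op 7: N1 marks N1=suspect -> (suspect,v1)

Answer: N0=alive,0 N1=suspect,1 N2=alive,2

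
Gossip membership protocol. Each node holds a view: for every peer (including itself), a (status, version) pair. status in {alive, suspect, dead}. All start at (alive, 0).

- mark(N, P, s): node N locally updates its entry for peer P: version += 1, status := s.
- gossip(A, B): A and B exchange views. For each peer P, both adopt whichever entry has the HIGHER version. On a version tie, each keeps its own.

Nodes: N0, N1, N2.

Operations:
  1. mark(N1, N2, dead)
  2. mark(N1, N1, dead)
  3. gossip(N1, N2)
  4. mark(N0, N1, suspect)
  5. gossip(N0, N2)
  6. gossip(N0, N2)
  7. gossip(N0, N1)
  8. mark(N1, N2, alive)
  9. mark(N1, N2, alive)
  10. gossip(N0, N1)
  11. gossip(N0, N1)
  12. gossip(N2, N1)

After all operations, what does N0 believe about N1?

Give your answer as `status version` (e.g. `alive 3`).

Answer: suspect 1

Derivation:
Op 1: N1 marks N2=dead -> (dead,v1)
Op 2: N1 marks N1=dead -> (dead,v1)
Op 3: gossip N1<->N2 -> N1.N0=(alive,v0) N1.N1=(dead,v1) N1.N2=(dead,v1) | N2.N0=(alive,v0) N2.N1=(dead,v1) N2.N2=(dead,v1)
Op 4: N0 marks N1=suspect -> (suspect,v1)
Op 5: gossip N0<->N2 -> N0.N0=(alive,v0) N0.N1=(suspect,v1) N0.N2=(dead,v1) | N2.N0=(alive,v0) N2.N1=(dead,v1) N2.N2=(dead,v1)
Op 6: gossip N0<->N2 -> N0.N0=(alive,v0) N0.N1=(suspect,v1) N0.N2=(dead,v1) | N2.N0=(alive,v0) N2.N1=(dead,v1) N2.N2=(dead,v1)
Op 7: gossip N0<->N1 -> N0.N0=(alive,v0) N0.N1=(suspect,v1) N0.N2=(dead,v1) | N1.N0=(alive,v0) N1.N1=(dead,v1) N1.N2=(dead,v1)
Op 8: N1 marks N2=alive -> (alive,v2)
Op 9: N1 marks N2=alive -> (alive,v3)
Op 10: gossip N0<->N1 -> N0.N0=(alive,v0) N0.N1=(suspect,v1) N0.N2=(alive,v3) | N1.N0=(alive,v0) N1.N1=(dead,v1) N1.N2=(alive,v3)
Op 11: gossip N0<->N1 -> N0.N0=(alive,v0) N0.N1=(suspect,v1) N0.N2=(alive,v3) | N1.N0=(alive,v0) N1.N1=(dead,v1) N1.N2=(alive,v3)
Op 12: gossip N2<->N1 -> N2.N0=(alive,v0) N2.N1=(dead,v1) N2.N2=(alive,v3) | N1.N0=(alive,v0) N1.N1=(dead,v1) N1.N2=(alive,v3)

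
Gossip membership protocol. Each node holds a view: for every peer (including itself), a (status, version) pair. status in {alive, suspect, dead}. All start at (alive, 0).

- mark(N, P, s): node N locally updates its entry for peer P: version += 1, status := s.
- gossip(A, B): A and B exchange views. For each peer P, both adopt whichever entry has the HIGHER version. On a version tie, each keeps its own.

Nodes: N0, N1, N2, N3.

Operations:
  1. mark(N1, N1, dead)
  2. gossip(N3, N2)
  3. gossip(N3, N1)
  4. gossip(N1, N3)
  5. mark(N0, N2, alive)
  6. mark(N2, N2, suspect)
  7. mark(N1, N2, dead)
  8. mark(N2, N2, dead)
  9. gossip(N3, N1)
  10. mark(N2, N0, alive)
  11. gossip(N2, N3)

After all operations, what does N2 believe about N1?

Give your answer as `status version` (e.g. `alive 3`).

Answer: dead 1

Derivation:
Op 1: N1 marks N1=dead -> (dead,v1)
Op 2: gossip N3<->N2 -> N3.N0=(alive,v0) N3.N1=(alive,v0) N3.N2=(alive,v0) N3.N3=(alive,v0) | N2.N0=(alive,v0) N2.N1=(alive,v0) N2.N2=(alive,v0) N2.N3=(alive,v0)
Op 3: gossip N3<->N1 -> N3.N0=(alive,v0) N3.N1=(dead,v1) N3.N2=(alive,v0) N3.N3=(alive,v0) | N1.N0=(alive,v0) N1.N1=(dead,v1) N1.N2=(alive,v0) N1.N3=(alive,v0)
Op 4: gossip N1<->N3 -> N1.N0=(alive,v0) N1.N1=(dead,v1) N1.N2=(alive,v0) N1.N3=(alive,v0) | N3.N0=(alive,v0) N3.N1=(dead,v1) N3.N2=(alive,v0) N3.N3=(alive,v0)
Op 5: N0 marks N2=alive -> (alive,v1)
Op 6: N2 marks N2=suspect -> (suspect,v1)
Op 7: N1 marks N2=dead -> (dead,v1)
Op 8: N2 marks N2=dead -> (dead,v2)
Op 9: gossip N3<->N1 -> N3.N0=(alive,v0) N3.N1=(dead,v1) N3.N2=(dead,v1) N3.N3=(alive,v0) | N1.N0=(alive,v0) N1.N1=(dead,v1) N1.N2=(dead,v1) N1.N3=(alive,v0)
Op 10: N2 marks N0=alive -> (alive,v1)
Op 11: gossip N2<->N3 -> N2.N0=(alive,v1) N2.N1=(dead,v1) N2.N2=(dead,v2) N2.N3=(alive,v0) | N3.N0=(alive,v1) N3.N1=(dead,v1) N3.N2=(dead,v2) N3.N3=(alive,v0)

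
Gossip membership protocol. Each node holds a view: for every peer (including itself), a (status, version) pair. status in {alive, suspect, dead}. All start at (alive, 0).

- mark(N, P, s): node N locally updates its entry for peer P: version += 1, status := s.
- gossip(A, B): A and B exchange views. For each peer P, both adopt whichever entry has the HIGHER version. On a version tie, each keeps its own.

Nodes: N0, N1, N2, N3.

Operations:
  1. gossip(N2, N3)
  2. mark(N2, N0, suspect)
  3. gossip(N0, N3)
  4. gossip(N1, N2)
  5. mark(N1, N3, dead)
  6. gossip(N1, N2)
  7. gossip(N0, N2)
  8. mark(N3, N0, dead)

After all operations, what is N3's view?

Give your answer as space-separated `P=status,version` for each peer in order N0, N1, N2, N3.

Answer: N0=dead,1 N1=alive,0 N2=alive,0 N3=alive,0

Derivation:
Op 1: gossip N2<->N3 -> N2.N0=(alive,v0) N2.N1=(alive,v0) N2.N2=(alive,v0) N2.N3=(alive,v0) | N3.N0=(alive,v0) N3.N1=(alive,v0) N3.N2=(alive,v0) N3.N3=(alive,v0)
Op 2: N2 marks N0=suspect -> (suspect,v1)
Op 3: gossip N0<->N3 -> N0.N0=(alive,v0) N0.N1=(alive,v0) N0.N2=(alive,v0) N0.N3=(alive,v0) | N3.N0=(alive,v0) N3.N1=(alive,v0) N3.N2=(alive,v0) N3.N3=(alive,v0)
Op 4: gossip N1<->N2 -> N1.N0=(suspect,v1) N1.N1=(alive,v0) N1.N2=(alive,v0) N1.N3=(alive,v0) | N2.N0=(suspect,v1) N2.N1=(alive,v0) N2.N2=(alive,v0) N2.N3=(alive,v0)
Op 5: N1 marks N3=dead -> (dead,v1)
Op 6: gossip N1<->N2 -> N1.N0=(suspect,v1) N1.N1=(alive,v0) N1.N2=(alive,v0) N1.N3=(dead,v1) | N2.N0=(suspect,v1) N2.N1=(alive,v0) N2.N2=(alive,v0) N2.N3=(dead,v1)
Op 7: gossip N0<->N2 -> N0.N0=(suspect,v1) N0.N1=(alive,v0) N0.N2=(alive,v0) N0.N3=(dead,v1) | N2.N0=(suspect,v1) N2.N1=(alive,v0) N2.N2=(alive,v0) N2.N3=(dead,v1)
Op 8: N3 marks N0=dead -> (dead,v1)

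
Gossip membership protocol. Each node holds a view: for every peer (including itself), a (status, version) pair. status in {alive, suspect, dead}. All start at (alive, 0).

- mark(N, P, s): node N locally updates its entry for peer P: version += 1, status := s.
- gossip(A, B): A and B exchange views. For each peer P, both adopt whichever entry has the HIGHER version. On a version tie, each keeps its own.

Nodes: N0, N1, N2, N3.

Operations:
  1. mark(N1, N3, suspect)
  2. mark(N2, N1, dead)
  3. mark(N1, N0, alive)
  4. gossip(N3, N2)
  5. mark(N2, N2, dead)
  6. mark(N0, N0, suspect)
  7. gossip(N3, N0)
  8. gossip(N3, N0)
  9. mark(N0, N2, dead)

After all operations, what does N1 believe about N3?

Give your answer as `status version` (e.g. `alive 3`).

Op 1: N1 marks N3=suspect -> (suspect,v1)
Op 2: N2 marks N1=dead -> (dead,v1)
Op 3: N1 marks N0=alive -> (alive,v1)
Op 4: gossip N3<->N2 -> N3.N0=(alive,v0) N3.N1=(dead,v1) N3.N2=(alive,v0) N3.N3=(alive,v0) | N2.N0=(alive,v0) N2.N1=(dead,v1) N2.N2=(alive,v0) N2.N3=(alive,v0)
Op 5: N2 marks N2=dead -> (dead,v1)
Op 6: N0 marks N0=suspect -> (suspect,v1)
Op 7: gossip N3<->N0 -> N3.N0=(suspect,v1) N3.N1=(dead,v1) N3.N2=(alive,v0) N3.N3=(alive,v0) | N0.N0=(suspect,v1) N0.N1=(dead,v1) N0.N2=(alive,v0) N0.N3=(alive,v0)
Op 8: gossip N3<->N0 -> N3.N0=(suspect,v1) N3.N1=(dead,v1) N3.N2=(alive,v0) N3.N3=(alive,v0) | N0.N0=(suspect,v1) N0.N1=(dead,v1) N0.N2=(alive,v0) N0.N3=(alive,v0)
Op 9: N0 marks N2=dead -> (dead,v1)

Answer: suspect 1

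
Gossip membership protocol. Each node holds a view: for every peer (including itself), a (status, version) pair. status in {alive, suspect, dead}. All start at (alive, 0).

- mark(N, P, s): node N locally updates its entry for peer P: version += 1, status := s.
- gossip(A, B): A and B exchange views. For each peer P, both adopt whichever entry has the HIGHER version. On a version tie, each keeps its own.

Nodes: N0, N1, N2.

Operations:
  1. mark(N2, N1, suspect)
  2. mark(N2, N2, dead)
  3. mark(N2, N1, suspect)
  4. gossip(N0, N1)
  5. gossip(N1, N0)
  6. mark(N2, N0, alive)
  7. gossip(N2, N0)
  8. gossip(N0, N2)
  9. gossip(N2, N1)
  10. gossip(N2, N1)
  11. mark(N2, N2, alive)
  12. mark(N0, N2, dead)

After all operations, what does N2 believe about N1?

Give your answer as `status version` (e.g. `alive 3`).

Op 1: N2 marks N1=suspect -> (suspect,v1)
Op 2: N2 marks N2=dead -> (dead,v1)
Op 3: N2 marks N1=suspect -> (suspect,v2)
Op 4: gossip N0<->N1 -> N0.N0=(alive,v0) N0.N1=(alive,v0) N0.N2=(alive,v0) | N1.N0=(alive,v0) N1.N1=(alive,v0) N1.N2=(alive,v0)
Op 5: gossip N1<->N0 -> N1.N0=(alive,v0) N1.N1=(alive,v0) N1.N2=(alive,v0) | N0.N0=(alive,v0) N0.N1=(alive,v0) N0.N2=(alive,v0)
Op 6: N2 marks N0=alive -> (alive,v1)
Op 7: gossip N2<->N0 -> N2.N0=(alive,v1) N2.N1=(suspect,v2) N2.N2=(dead,v1) | N0.N0=(alive,v1) N0.N1=(suspect,v2) N0.N2=(dead,v1)
Op 8: gossip N0<->N2 -> N0.N0=(alive,v1) N0.N1=(suspect,v2) N0.N2=(dead,v1) | N2.N0=(alive,v1) N2.N1=(suspect,v2) N2.N2=(dead,v1)
Op 9: gossip N2<->N1 -> N2.N0=(alive,v1) N2.N1=(suspect,v2) N2.N2=(dead,v1) | N1.N0=(alive,v1) N1.N1=(suspect,v2) N1.N2=(dead,v1)
Op 10: gossip N2<->N1 -> N2.N0=(alive,v1) N2.N1=(suspect,v2) N2.N2=(dead,v1) | N1.N0=(alive,v1) N1.N1=(suspect,v2) N1.N2=(dead,v1)
Op 11: N2 marks N2=alive -> (alive,v2)
Op 12: N0 marks N2=dead -> (dead,v2)

Answer: suspect 2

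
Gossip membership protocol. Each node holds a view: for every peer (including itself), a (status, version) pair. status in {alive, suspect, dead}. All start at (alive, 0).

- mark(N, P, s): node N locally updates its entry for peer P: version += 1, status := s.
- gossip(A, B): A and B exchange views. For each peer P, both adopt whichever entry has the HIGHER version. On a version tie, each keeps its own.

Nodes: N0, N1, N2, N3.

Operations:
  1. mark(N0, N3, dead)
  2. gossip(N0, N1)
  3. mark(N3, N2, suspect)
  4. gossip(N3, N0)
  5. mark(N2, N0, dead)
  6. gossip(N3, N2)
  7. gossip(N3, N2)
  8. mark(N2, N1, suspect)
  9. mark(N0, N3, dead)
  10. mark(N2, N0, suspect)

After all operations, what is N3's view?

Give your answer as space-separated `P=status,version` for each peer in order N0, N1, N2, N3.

Answer: N0=dead,1 N1=alive,0 N2=suspect,1 N3=dead,1

Derivation:
Op 1: N0 marks N3=dead -> (dead,v1)
Op 2: gossip N0<->N1 -> N0.N0=(alive,v0) N0.N1=(alive,v0) N0.N2=(alive,v0) N0.N3=(dead,v1) | N1.N0=(alive,v0) N1.N1=(alive,v0) N1.N2=(alive,v0) N1.N3=(dead,v1)
Op 3: N3 marks N2=suspect -> (suspect,v1)
Op 4: gossip N3<->N0 -> N3.N0=(alive,v0) N3.N1=(alive,v0) N3.N2=(suspect,v1) N3.N3=(dead,v1) | N0.N0=(alive,v0) N0.N1=(alive,v0) N0.N2=(suspect,v1) N0.N3=(dead,v1)
Op 5: N2 marks N0=dead -> (dead,v1)
Op 6: gossip N3<->N2 -> N3.N0=(dead,v1) N3.N1=(alive,v0) N3.N2=(suspect,v1) N3.N3=(dead,v1) | N2.N0=(dead,v1) N2.N1=(alive,v0) N2.N2=(suspect,v1) N2.N3=(dead,v1)
Op 7: gossip N3<->N2 -> N3.N0=(dead,v1) N3.N1=(alive,v0) N3.N2=(suspect,v1) N3.N3=(dead,v1) | N2.N0=(dead,v1) N2.N1=(alive,v0) N2.N2=(suspect,v1) N2.N3=(dead,v1)
Op 8: N2 marks N1=suspect -> (suspect,v1)
Op 9: N0 marks N3=dead -> (dead,v2)
Op 10: N2 marks N0=suspect -> (suspect,v2)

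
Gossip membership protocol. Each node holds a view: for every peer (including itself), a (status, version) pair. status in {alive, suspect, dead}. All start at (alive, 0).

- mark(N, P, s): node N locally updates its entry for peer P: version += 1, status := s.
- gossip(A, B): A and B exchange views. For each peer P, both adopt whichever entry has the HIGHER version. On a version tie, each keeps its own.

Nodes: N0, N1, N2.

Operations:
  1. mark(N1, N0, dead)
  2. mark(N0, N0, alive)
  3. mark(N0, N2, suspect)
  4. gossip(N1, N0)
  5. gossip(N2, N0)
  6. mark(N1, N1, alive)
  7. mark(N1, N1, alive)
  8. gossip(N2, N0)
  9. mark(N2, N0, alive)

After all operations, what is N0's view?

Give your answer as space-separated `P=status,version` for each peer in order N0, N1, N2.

Op 1: N1 marks N0=dead -> (dead,v1)
Op 2: N0 marks N0=alive -> (alive,v1)
Op 3: N0 marks N2=suspect -> (suspect,v1)
Op 4: gossip N1<->N0 -> N1.N0=(dead,v1) N1.N1=(alive,v0) N1.N2=(suspect,v1) | N0.N0=(alive,v1) N0.N1=(alive,v0) N0.N2=(suspect,v1)
Op 5: gossip N2<->N0 -> N2.N0=(alive,v1) N2.N1=(alive,v0) N2.N2=(suspect,v1) | N0.N0=(alive,v1) N0.N1=(alive,v0) N0.N2=(suspect,v1)
Op 6: N1 marks N1=alive -> (alive,v1)
Op 7: N1 marks N1=alive -> (alive,v2)
Op 8: gossip N2<->N0 -> N2.N0=(alive,v1) N2.N1=(alive,v0) N2.N2=(suspect,v1) | N0.N0=(alive,v1) N0.N1=(alive,v0) N0.N2=(suspect,v1)
Op 9: N2 marks N0=alive -> (alive,v2)

Answer: N0=alive,1 N1=alive,0 N2=suspect,1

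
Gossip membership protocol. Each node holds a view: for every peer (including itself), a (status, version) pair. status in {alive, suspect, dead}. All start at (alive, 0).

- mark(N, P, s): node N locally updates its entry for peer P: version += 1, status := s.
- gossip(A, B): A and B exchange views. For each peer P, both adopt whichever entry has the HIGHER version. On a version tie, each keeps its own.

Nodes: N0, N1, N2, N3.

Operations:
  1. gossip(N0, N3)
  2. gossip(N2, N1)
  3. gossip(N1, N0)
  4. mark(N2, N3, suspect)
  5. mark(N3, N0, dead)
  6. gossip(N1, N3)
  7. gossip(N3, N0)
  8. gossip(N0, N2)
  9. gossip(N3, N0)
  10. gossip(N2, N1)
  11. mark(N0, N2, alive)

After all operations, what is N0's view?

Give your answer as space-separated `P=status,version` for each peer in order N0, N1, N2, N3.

Answer: N0=dead,1 N1=alive,0 N2=alive,1 N3=suspect,1

Derivation:
Op 1: gossip N0<->N3 -> N0.N0=(alive,v0) N0.N1=(alive,v0) N0.N2=(alive,v0) N0.N3=(alive,v0) | N3.N0=(alive,v0) N3.N1=(alive,v0) N3.N2=(alive,v0) N3.N3=(alive,v0)
Op 2: gossip N2<->N1 -> N2.N0=(alive,v0) N2.N1=(alive,v0) N2.N2=(alive,v0) N2.N3=(alive,v0) | N1.N0=(alive,v0) N1.N1=(alive,v0) N1.N2=(alive,v0) N1.N3=(alive,v0)
Op 3: gossip N1<->N0 -> N1.N0=(alive,v0) N1.N1=(alive,v0) N1.N2=(alive,v0) N1.N3=(alive,v0) | N0.N0=(alive,v0) N0.N1=(alive,v0) N0.N2=(alive,v0) N0.N3=(alive,v0)
Op 4: N2 marks N3=suspect -> (suspect,v1)
Op 5: N3 marks N0=dead -> (dead,v1)
Op 6: gossip N1<->N3 -> N1.N0=(dead,v1) N1.N1=(alive,v0) N1.N2=(alive,v0) N1.N3=(alive,v0) | N3.N0=(dead,v1) N3.N1=(alive,v0) N3.N2=(alive,v0) N3.N3=(alive,v0)
Op 7: gossip N3<->N0 -> N3.N0=(dead,v1) N3.N1=(alive,v0) N3.N2=(alive,v0) N3.N3=(alive,v0) | N0.N0=(dead,v1) N0.N1=(alive,v0) N0.N2=(alive,v0) N0.N3=(alive,v0)
Op 8: gossip N0<->N2 -> N0.N0=(dead,v1) N0.N1=(alive,v0) N0.N2=(alive,v0) N0.N3=(suspect,v1) | N2.N0=(dead,v1) N2.N1=(alive,v0) N2.N2=(alive,v0) N2.N3=(suspect,v1)
Op 9: gossip N3<->N0 -> N3.N0=(dead,v1) N3.N1=(alive,v0) N3.N2=(alive,v0) N3.N3=(suspect,v1) | N0.N0=(dead,v1) N0.N1=(alive,v0) N0.N2=(alive,v0) N0.N3=(suspect,v1)
Op 10: gossip N2<->N1 -> N2.N0=(dead,v1) N2.N1=(alive,v0) N2.N2=(alive,v0) N2.N3=(suspect,v1) | N1.N0=(dead,v1) N1.N1=(alive,v0) N1.N2=(alive,v0) N1.N3=(suspect,v1)
Op 11: N0 marks N2=alive -> (alive,v1)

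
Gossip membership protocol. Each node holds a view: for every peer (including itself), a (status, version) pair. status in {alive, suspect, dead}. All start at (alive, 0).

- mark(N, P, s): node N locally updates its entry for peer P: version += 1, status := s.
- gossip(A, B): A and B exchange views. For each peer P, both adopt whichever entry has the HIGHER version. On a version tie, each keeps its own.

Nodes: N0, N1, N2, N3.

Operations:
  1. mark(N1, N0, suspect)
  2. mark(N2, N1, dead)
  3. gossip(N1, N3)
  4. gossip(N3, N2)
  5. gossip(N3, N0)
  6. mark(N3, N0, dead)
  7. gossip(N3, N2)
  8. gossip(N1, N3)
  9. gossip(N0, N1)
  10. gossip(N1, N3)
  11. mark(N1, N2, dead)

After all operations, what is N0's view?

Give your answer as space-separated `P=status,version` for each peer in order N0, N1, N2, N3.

Answer: N0=dead,2 N1=dead,1 N2=alive,0 N3=alive,0

Derivation:
Op 1: N1 marks N0=suspect -> (suspect,v1)
Op 2: N2 marks N1=dead -> (dead,v1)
Op 3: gossip N1<->N3 -> N1.N0=(suspect,v1) N1.N1=(alive,v0) N1.N2=(alive,v0) N1.N3=(alive,v0) | N3.N0=(suspect,v1) N3.N1=(alive,v0) N3.N2=(alive,v0) N3.N3=(alive,v0)
Op 4: gossip N3<->N2 -> N3.N0=(suspect,v1) N3.N1=(dead,v1) N3.N2=(alive,v0) N3.N3=(alive,v0) | N2.N0=(suspect,v1) N2.N1=(dead,v1) N2.N2=(alive,v0) N2.N3=(alive,v0)
Op 5: gossip N3<->N0 -> N3.N0=(suspect,v1) N3.N1=(dead,v1) N3.N2=(alive,v0) N3.N3=(alive,v0) | N0.N0=(suspect,v1) N0.N1=(dead,v1) N0.N2=(alive,v0) N0.N3=(alive,v0)
Op 6: N3 marks N0=dead -> (dead,v2)
Op 7: gossip N3<->N2 -> N3.N0=(dead,v2) N3.N1=(dead,v1) N3.N2=(alive,v0) N3.N3=(alive,v0) | N2.N0=(dead,v2) N2.N1=(dead,v1) N2.N2=(alive,v0) N2.N3=(alive,v0)
Op 8: gossip N1<->N3 -> N1.N0=(dead,v2) N1.N1=(dead,v1) N1.N2=(alive,v0) N1.N3=(alive,v0) | N3.N0=(dead,v2) N3.N1=(dead,v1) N3.N2=(alive,v0) N3.N3=(alive,v0)
Op 9: gossip N0<->N1 -> N0.N0=(dead,v2) N0.N1=(dead,v1) N0.N2=(alive,v0) N0.N3=(alive,v0) | N1.N0=(dead,v2) N1.N1=(dead,v1) N1.N2=(alive,v0) N1.N3=(alive,v0)
Op 10: gossip N1<->N3 -> N1.N0=(dead,v2) N1.N1=(dead,v1) N1.N2=(alive,v0) N1.N3=(alive,v0) | N3.N0=(dead,v2) N3.N1=(dead,v1) N3.N2=(alive,v0) N3.N3=(alive,v0)
Op 11: N1 marks N2=dead -> (dead,v1)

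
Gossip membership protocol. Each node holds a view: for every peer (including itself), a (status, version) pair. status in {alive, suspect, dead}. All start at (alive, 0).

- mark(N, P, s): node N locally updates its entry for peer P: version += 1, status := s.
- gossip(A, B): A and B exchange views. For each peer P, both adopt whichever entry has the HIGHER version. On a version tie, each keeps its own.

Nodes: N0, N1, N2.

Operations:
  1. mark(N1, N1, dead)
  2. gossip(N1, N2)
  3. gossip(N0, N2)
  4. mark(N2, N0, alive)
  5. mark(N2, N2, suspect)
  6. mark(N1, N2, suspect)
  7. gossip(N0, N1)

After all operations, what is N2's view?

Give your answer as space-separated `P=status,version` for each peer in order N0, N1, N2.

Answer: N0=alive,1 N1=dead,1 N2=suspect,1

Derivation:
Op 1: N1 marks N1=dead -> (dead,v1)
Op 2: gossip N1<->N2 -> N1.N0=(alive,v0) N1.N1=(dead,v1) N1.N2=(alive,v0) | N2.N0=(alive,v0) N2.N1=(dead,v1) N2.N2=(alive,v0)
Op 3: gossip N0<->N2 -> N0.N0=(alive,v0) N0.N1=(dead,v1) N0.N2=(alive,v0) | N2.N0=(alive,v0) N2.N1=(dead,v1) N2.N2=(alive,v0)
Op 4: N2 marks N0=alive -> (alive,v1)
Op 5: N2 marks N2=suspect -> (suspect,v1)
Op 6: N1 marks N2=suspect -> (suspect,v1)
Op 7: gossip N0<->N1 -> N0.N0=(alive,v0) N0.N1=(dead,v1) N0.N2=(suspect,v1) | N1.N0=(alive,v0) N1.N1=(dead,v1) N1.N2=(suspect,v1)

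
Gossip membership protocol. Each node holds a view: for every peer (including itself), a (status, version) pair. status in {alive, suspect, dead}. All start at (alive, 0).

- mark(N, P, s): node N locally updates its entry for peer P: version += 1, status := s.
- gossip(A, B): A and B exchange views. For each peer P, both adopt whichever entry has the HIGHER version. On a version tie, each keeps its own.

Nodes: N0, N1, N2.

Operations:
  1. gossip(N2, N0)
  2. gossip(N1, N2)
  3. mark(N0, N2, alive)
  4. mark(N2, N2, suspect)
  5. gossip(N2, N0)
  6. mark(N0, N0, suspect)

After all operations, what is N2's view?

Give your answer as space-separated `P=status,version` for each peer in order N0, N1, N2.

Op 1: gossip N2<->N0 -> N2.N0=(alive,v0) N2.N1=(alive,v0) N2.N2=(alive,v0) | N0.N0=(alive,v0) N0.N1=(alive,v0) N0.N2=(alive,v0)
Op 2: gossip N1<->N2 -> N1.N0=(alive,v0) N1.N1=(alive,v0) N1.N2=(alive,v0) | N2.N0=(alive,v0) N2.N1=(alive,v0) N2.N2=(alive,v0)
Op 3: N0 marks N2=alive -> (alive,v1)
Op 4: N2 marks N2=suspect -> (suspect,v1)
Op 5: gossip N2<->N0 -> N2.N0=(alive,v0) N2.N1=(alive,v0) N2.N2=(suspect,v1) | N0.N0=(alive,v0) N0.N1=(alive,v0) N0.N2=(alive,v1)
Op 6: N0 marks N0=suspect -> (suspect,v1)

Answer: N0=alive,0 N1=alive,0 N2=suspect,1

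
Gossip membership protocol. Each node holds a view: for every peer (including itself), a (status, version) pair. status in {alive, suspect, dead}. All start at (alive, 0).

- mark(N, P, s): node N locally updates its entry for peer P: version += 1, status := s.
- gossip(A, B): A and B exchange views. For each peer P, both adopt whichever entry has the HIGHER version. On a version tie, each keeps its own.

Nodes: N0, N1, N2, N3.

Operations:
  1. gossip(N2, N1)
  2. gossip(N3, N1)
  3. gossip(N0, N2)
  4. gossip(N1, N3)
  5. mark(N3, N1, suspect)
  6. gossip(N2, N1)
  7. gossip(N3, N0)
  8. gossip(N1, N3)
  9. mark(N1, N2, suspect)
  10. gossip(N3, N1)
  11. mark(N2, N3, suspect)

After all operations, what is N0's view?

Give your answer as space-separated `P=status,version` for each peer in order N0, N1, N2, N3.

Op 1: gossip N2<->N1 -> N2.N0=(alive,v0) N2.N1=(alive,v0) N2.N2=(alive,v0) N2.N3=(alive,v0) | N1.N0=(alive,v0) N1.N1=(alive,v0) N1.N2=(alive,v0) N1.N3=(alive,v0)
Op 2: gossip N3<->N1 -> N3.N0=(alive,v0) N3.N1=(alive,v0) N3.N2=(alive,v0) N3.N3=(alive,v0) | N1.N0=(alive,v0) N1.N1=(alive,v0) N1.N2=(alive,v0) N1.N3=(alive,v0)
Op 3: gossip N0<->N2 -> N0.N0=(alive,v0) N0.N1=(alive,v0) N0.N2=(alive,v0) N0.N3=(alive,v0) | N2.N0=(alive,v0) N2.N1=(alive,v0) N2.N2=(alive,v0) N2.N3=(alive,v0)
Op 4: gossip N1<->N3 -> N1.N0=(alive,v0) N1.N1=(alive,v0) N1.N2=(alive,v0) N1.N3=(alive,v0) | N3.N0=(alive,v0) N3.N1=(alive,v0) N3.N2=(alive,v0) N3.N3=(alive,v0)
Op 5: N3 marks N1=suspect -> (suspect,v1)
Op 6: gossip N2<->N1 -> N2.N0=(alive,v0) N2.N1=(alive,v0) N2.N2=(alive,v0) N2.N3=(alive,v0) | N1.N0=(alive,v0) N1.N1=(alive,v0) N1.N2=(alive,v0) N1.N3=(alive,v0)
Op 7: gossip N3<->N0 -> N3.N0=(alive,v0) N3.N1=(suspect,v1) N3.N2=(alive,v0) N3.N3=(alive,v0) | N0.N0=(alive,v0) N0.N1=(suspect,v1) N0.N2=(alive,v0) N0.N3=(alive,v0)
Op 8: gossip N1<->N3 -> N1.N0=(alive,v0) N1.N1=(suspect,v1) N1.N2=(alive,v0) N1.N3=(alive,v0) | N3.N0=(alive,v0) N3.N1=(suspect,v1) N3.N2=(alive,v0) N3.N3=(alive,v0)
Op 9: N1 marks N2=suspect -> (suspect,v1)
Op 10: gossip N3<->N1 -> N3.N0=(alive,v0) N3.N1=(suspect,v1) N3.N2=(suspect,v1) N3.N3=(alive,v0) | N1.N0=(alive,v0) N1.N1=(suspect,v1) N1.N2=(suspect,v1) N1.N3=(alive,v0)
Op 11: N2 marks N3=suspect -> (suspect,v1)

Answer: N0=alive,0 N1=suspect,1 N2=alive,0 N3=alive,0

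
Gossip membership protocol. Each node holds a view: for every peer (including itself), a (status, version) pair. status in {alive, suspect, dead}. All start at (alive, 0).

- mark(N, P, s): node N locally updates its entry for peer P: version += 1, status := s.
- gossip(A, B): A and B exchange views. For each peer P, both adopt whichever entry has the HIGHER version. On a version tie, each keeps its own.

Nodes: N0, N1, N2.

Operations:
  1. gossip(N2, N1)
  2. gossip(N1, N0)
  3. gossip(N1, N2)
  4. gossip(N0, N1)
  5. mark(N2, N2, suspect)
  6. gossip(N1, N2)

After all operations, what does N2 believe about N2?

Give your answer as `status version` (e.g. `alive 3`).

Answer: suspect 1

Derivation:
Op 1: gossip N2<->N1 -> N2.N0=(alive,v0) N2.N1=(alive,v0) N2.N2=(alive,v0) | N1.N0=(alive,v0) N1.N1=(alive,v0) N1.N2=(alive,v0)
Op 2: gossip N1<->N0 -> N1.N0=(alive,v0) N1.N1=(alive,v0) N1.N2=(alive,v0) | N0.N0=(alive,v0) N0.N1=(alive,v0) N0.N2=(alive,v0)
Op 3: gossip N1<->N2 -> N1.N0=(alive,v0) N1.N1=(alive,v0) N1.N2=(alive,v0) | N2.N0=(alive,v0) N2.N1=(alive,v0) N2.N2=(alive,v0)
Op 4: gossip N0<->N1 -> N0.N0=(alive,v0) N0.N1=(alive,v0) N0.N2=(alive,v0) | N1.N0=(alive,v0) N1.N1=(alive,v0) N1.N2=(alive,v0)
Op 5: N2 marks N2=suspect -> (suspect,v1)
Op 6: gossip N1<->N2 -> N1.N0=(alive,v0) N1.N1=(alive,v0) N1.N2=(suspect,v1) | N2.N0=(alive,v0) N2.N1=(alive,v0) N2.N2=(suspect,v1)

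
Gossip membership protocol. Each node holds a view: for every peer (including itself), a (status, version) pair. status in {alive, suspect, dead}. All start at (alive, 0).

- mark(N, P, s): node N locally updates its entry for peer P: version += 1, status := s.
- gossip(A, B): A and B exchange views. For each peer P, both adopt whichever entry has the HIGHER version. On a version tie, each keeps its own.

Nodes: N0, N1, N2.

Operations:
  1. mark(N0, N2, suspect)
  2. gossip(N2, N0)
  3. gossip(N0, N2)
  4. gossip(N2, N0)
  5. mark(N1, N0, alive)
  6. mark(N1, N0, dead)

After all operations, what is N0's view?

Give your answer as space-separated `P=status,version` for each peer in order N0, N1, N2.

Op 1: N0 marks N2=suspect -> (suspect,v1)
Op 2: gossip N2<->N0 -> N2.N0=(alive,v0) N2.N1=(alive,v0) N2.N2=(suspect,v1) | N0.N0=(alive,v0) N0.N1=(alive,v0) N0.N2=(suspect,v1)
Op 3: gossip N0<->N2 -> N0.N0=(alive,v0) N0.N1=(alive,v0) N0.N2=(suspect,v1) | N2.N0=(alive,v0) N2.N1=(alive,v0) N2.N2=(suspect,v1)
Op 4: gossip N2<->N0 -> N2.N0=(alive,v0) N2.N1=(alive,v0) N2.N2=(suspect,v1) | N0.N0=(alive,v0) N0.N1=(alive,v0) N0.N2=(suspect,v1)
Op 5: N1 marks N0=alive -> (alive,v1)
Op 6: N1 marks N0=dead -> (dead,v2)

Answer: N0=alive,0 N1=alive,0 N2=suspect,1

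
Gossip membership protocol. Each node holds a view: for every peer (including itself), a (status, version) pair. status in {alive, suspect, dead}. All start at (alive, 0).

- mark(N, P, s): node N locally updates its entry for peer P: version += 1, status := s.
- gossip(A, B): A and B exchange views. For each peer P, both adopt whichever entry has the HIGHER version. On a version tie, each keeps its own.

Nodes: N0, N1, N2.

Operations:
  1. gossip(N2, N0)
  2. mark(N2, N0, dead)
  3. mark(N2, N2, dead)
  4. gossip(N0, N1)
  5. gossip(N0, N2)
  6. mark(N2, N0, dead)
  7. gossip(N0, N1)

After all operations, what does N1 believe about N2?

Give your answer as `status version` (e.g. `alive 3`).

Op 1: gossip N2<->N0 -> N2.N0=(alive,v0) N2.N1=(alive,v0) N2.N2=(alive,v0) | N0.N0=(alive,v0) N0.N1=(alive,v0) N0.N2=(alive,v0)
Op 2: N2 marks N0=dead -> (dead,v1)
Op 3: N2 marks N2=dead -> (dead,v1)
Op 4: gossip N0<->N1 -> N0.N0=(alive,v0) N0.N1=(alive,v0) N0.N2=(alive,v0) | N1.N0=(alive,v0) N1.N1=(alive,v0) N1.N2=(alive,v0)
Op 5: gossip N0<->N2 -> N0.N0=(dead,v1) N0.N1=(alive,v0) N0.N2=(dead,v1) | N2.N0=(dead,v1) N2.N1=(alive,v0) N2.N2=(dead,v1)
Op 6: N2 marks N0=dead -> (dead,v2)
Op 7: gossip N0<->N1 -> N0.N0=(dead,v1) N0.N1=(alive,v0) N0.N2=(dead,v1) | N1.N0=(dead,v1) N1.N1=(alive,v0) N1.N2=(dead,v1)

Answer: dead 1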